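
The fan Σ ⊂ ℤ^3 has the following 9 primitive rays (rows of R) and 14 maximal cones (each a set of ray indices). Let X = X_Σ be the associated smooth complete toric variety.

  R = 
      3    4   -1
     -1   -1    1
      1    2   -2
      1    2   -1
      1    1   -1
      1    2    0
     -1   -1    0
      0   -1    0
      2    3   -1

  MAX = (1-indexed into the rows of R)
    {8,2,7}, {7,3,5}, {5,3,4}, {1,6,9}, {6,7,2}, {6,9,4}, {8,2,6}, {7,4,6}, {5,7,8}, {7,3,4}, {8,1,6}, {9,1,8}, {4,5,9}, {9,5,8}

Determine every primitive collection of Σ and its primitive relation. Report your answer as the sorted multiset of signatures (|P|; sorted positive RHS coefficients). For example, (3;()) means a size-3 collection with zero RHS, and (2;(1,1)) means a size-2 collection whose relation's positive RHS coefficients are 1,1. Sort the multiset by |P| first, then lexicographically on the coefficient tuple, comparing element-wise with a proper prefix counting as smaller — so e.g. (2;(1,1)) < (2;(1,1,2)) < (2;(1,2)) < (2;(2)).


Minimal non-faces — 18 found among 9 rays, 14 max cones:

  P = {2,5}:  v_{2} + v_{5} = 0  →  sig = (2;())
  P = {1,7}:  v_{1} + v_{7} = v_{9}  →  sig = (2;(1))
  P = {2,9}:  v_{2} + v_{9} = v_{6}  →  sig = (2;(1))
  P = {4,8}:  v_{4} + v_{8} = v_{5}  →  sig = (2;(1))
  P = {5,6}:  v_{5} + v_{6} = v_{9}  →  sig = (2;(1))
  P = {7,9}:  v_{7} + v_{9} = v_{4}  →  sig = (2;(1))
  P = {2,3}:  v_{2} + v_{3} = v_{4} + v_{7}  →  sig = (2;(1,1))
  P = {2,4}:  v_{2} + v_{4} = v_{6} + v_{7}  →  sig = (2;(1,1))
  P = {1,3}:  v_{1} + v_{3} = v_{4} + v_{5} + v_{9}  →  sig = (2;(1,1,1))
  P = {1,2}:  v_{1} + v_{2} = 2·v_{6} + v_{8}  →  sig = (2;(1,2))
  P = {1,5}:  v_{1} + v_{5} = v_{8} + 2·v_{9}  →  sig = (2;(1,2))
  P = {3,8}:  v_{3} + v_{8} = 2·v_{5} + v_{7}  →  sig = (2;(1,2))
  P = {3,9}:  v_{3} + v_{9} = 2·v_{4} + v_{5}  →  sig = (2;(1,2))
  P = {1,4}:  v_{1} + v_{4} = 2·v_{9}  →  sig = (2;(2))
  P = {3,6}:  v_{3} + v_{6} = 2·v_{4}  →  sig = (2;(2))
  P = {6,7,8}:  v_{6} + v_{7} + v_{8} = 0  →  sig = (3;())
  P = {4,5,7}:  v_{4} + v_{5} + v_{7} = v_{3}  →  sig = (3;(1))
  P = {6,8,9}:  v_{6} + v_{8} + v_{9} = v_{1}  →  sig = (3;(1))

Sorted signature multiset PRS(X):
    |P|=2: 15 collections, coeffs (), (1), (1), (1), (1), (1), (1,1), (1,1), (1,1,1), (1,2), (1,2), (1,2), (1,2), (2), (2)
    |P|=3: 3 collections, coeffs (), (1), (1)


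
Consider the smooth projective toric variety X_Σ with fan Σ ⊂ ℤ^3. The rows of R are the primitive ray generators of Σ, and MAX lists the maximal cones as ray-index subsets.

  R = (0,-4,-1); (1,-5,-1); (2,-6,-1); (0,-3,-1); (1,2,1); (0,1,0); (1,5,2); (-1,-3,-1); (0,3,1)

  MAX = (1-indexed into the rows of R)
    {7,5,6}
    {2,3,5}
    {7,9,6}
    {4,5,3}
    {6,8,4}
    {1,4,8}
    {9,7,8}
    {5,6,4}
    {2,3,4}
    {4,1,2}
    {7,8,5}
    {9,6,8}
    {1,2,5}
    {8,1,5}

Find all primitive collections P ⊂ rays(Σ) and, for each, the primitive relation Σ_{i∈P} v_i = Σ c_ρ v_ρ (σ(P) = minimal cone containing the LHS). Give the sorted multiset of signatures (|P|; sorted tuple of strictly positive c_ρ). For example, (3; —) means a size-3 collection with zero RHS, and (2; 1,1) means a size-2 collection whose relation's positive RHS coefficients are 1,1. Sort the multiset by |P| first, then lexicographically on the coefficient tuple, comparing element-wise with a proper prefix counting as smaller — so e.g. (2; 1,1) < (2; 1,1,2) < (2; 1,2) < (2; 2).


The 20 primitive collections of Σ (r=9, n=3):

  P={4,9}:  v_{4} + v_{9} = 0  ⇒ sig = (2; —)
  P={1,6}:  v_{1} + v_{6} = v_{4}  ⇒ sig = (2; 1)
  P={4,7}:  v_{4} + v_{7} = v_{5}  ⇒ sig = (2; 1)
  P={5,9}:  v_{5} + v_{9} = v_{7}  ⇒ sig = (2; 1)
  P={1,9}:  v_{1} + v_{9} = v_{5} + v_{8}  ⇒ sig = (2; 1,1)
  P={2,9}:  v_{2} + v_{9} = v_{1} + v_{5}  ⇒ sig = (2; 1,1)
  P={3,8}:  v_{3} + v_{8} = v_{1} + v_{2}  ⇒ sig = (2; 1,1)
  P={3,9}:  v_{3} + v_{9} = v_{2} + v_{5}  ⇒ sig = (2; 1,1)
  P={1,7}:  v_{1} + v_{7} = 2·v_{5} + v_{8}  ⇒ sig = (2; 1,2)
  P={2,6}:  v_{2} + v_{6} = 2·v_{4} + v_{5}  ⇒ sig = (2; 1,2)
  P={2,7}:  v_{2} + v_{7} = v_{1} + 2·v_{5}  ⇒ sig = (2; 1,2)
  P={3,7}:  v_{3} + v_{7} = v_{2} + 2·v_{5}  ⇒ sig = (2; 1,2)
  P={1,3}:  v_{1} + v_{3} = 2·v_{2}  ⇒ sig = (2; 2)
  P={2,8}:  v_{2} + v_{8} = 2·v_{1}  ⇒ sig = (2; 2)
  P={3,6}:  v_{3} + v_{6} = 3·v_{4} + 2·v_{5}  ⇒ sig = (2; 2,3)
  P={5,6,8}:  v_{5} + v_{6} + v_{8} = 0  ⇒ sig = (3; —)
  P={1,4,5}:  v_{1} + v_{4} + v_{5} = v_{2}  ⇒ sig = (3; 1)
  P={2,4,5}:  v_{2} + v_{4} + v_{5} = v_{3}  ⇒ sig = (3; 1)
  P={4,5,8}:  v_{4} + v_{5} + v_{8} = v_{1}  ⇒ sig = (3; 1)
  P={6,7,8}:  v_{6} + v_{7} + v_{8} = v_{9}  ⇒ sig = (3; 1)

Hence PRS(X_Σ) =
[(2; —), (2; 1), (2; 1), (2; 1), (2; 1,1), (2; 1,1), (2; 1,1), (2; 1,1), (2; 1,2), (2; 1,2), (2; 1,2), (2; 1,2), (2; 2), (2; 2), (2; 2,3), (3; —), (3; 1), (3; 1), (3; 1), (3; 1)]


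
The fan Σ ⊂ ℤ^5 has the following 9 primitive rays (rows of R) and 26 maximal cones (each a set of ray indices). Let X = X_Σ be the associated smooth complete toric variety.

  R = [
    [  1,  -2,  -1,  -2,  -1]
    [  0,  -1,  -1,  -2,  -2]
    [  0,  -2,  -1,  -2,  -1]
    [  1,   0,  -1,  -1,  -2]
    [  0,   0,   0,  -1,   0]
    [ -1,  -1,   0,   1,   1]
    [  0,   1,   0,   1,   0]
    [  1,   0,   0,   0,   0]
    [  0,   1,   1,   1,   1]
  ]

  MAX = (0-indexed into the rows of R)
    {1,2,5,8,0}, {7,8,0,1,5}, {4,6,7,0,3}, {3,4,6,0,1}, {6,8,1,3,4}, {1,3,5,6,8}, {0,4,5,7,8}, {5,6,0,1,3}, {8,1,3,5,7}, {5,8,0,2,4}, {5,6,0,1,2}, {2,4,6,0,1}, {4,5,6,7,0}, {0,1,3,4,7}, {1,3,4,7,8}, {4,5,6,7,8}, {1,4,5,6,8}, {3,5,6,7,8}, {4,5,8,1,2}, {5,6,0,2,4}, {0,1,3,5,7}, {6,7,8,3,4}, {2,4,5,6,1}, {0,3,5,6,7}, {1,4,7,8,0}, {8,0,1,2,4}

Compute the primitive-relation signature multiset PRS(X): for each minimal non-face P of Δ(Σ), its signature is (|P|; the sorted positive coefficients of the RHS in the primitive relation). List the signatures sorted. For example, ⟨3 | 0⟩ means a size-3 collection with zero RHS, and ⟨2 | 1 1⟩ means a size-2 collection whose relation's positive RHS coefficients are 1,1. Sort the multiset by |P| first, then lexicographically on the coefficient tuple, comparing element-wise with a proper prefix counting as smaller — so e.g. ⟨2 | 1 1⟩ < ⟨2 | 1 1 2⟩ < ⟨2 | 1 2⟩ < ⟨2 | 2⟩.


9 collections generate NE(X_Σ); each relation:

  P = {2,7}:  v_{2} + v_{7} = v_{0}  →  sig = ⟨2 | 1⟩
  P = {2,3}:  v_{2} + v_{3} = v_{0} + v_{1} + v_{6}  →  sig = ⟨2 | 1 1 1⟩
  P = {2,6,8}:  v_{2} + v_{6} + v_{8} = 0  →  sig = ⟨3 | 0⟩
  P = {0,6,8}:  v_{0} + v_{6} + v_{8} = v_{7}  →  sig = ⟨3 | 1⟩
  P = {1,6,7}:  v_{1} + v_{6} + v_{7} = v_{3}  →  sig = ⟨3 | 1⟩
  P = {3,4,5}:  v_{3} + v_{4} + v_{5} = v_{2} + v_{6}  →  sig = ⟨3 | 1 1⟩
  P = {0,3,8}:  v_{0} + v_{3} + v_{8} = v_{1} + 2·v_{7}  →  sig = ⟨3 | 1 2⟩
  P = {1,4,5,7}:  v_{1} + v_{4} + v_{5} + v_{7} = v_{2}  →  sig = ⟨4 | 1⟩
  P = {0,1,4,5}:  v_{0} + v_{1} + v_{4} + v_{5} = 2·v_{2}  →  sig = ⟨4 | 2⟩

so the primitive-relation signature multiset is
    ⟨2 | 1⟩
    ⟨2 | 1 1 1⟩
    ⟨3 | 0⟩
    ⟨3 | 1⟩
    ⟨3 | 1⟩
    ⟨3 | 1 1⟩
    ⟨3 | 1 2⟩
    ⟨4 | 1⟩
    ⟨4 | 2⟩


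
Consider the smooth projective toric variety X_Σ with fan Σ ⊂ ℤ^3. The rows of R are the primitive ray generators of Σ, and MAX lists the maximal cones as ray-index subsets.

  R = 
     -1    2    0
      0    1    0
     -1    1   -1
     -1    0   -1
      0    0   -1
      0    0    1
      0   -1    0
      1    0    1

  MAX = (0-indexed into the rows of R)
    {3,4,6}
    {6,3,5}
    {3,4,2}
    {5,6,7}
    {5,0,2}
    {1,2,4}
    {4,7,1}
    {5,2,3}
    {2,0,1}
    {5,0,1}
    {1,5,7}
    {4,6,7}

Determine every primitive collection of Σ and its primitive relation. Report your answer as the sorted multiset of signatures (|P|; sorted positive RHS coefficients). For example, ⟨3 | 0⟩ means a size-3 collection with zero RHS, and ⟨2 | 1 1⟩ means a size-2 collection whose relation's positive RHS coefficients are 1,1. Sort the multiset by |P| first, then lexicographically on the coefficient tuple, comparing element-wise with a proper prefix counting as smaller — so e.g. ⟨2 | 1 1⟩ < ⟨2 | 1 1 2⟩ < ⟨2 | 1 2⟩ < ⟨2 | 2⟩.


Minimal non-faces — 11 found among 8 rays, 12 max cones:

  • {1,6}:  v_{1} + v_{6} = 0  ⟹  sig = ⟨2 | 0⟩
  • {3,7}:  v_{3} + v_{7} = 0  ⟹  sig = ⟨2 | 0⟩
  • {4,5}:  v_{4} + v_{5} = 0  ⟹  sig = ⟨2 | 0⟩
  • {1,3}:  v_{1} + v_{3} = v_{2}  ⟹  sig = ⟨2 | 1⟩
  • {2,6}:  v_{2} + v_{6} = v_{3}  ⟹  sig = ⟨2 | 1⟩
  • {2,7}:  v_{2} + v_{7} = v_{1}  ⟹  sig = ⟨2 | 1⟩
  • {0,4}:  v_{0} + v_{4} = v_{1} + v_{2}  ⟹  sig = ⟨2 | 1 1⟩
  • {0,6}:  v_{0} + v_{6} = v_{2} + v_{5}  ⟹  sig = ⟨2 | 1 1⟩
  • {0,3}:  v_{0} + v_{3} = 2·v_{2} + v_{5}  ⟹  sig = ⟨2 | 1 2⟩
  • {0,7}:  v_{0} + v_{7} = 2·v_{1} + v_{5}  ⟹  sig = ⟨2 | 1 2⟩
  • {1,2,5}:  v_{1} + v_{2} + v_{5} = v_{0}  ⟹  sig = ⟨3 | 1⟩

Signatures (|P|; sorted positive RHS coefficients), sorted:
[⟨2 | 0⟩, ⟨2 | 0⟩, ⟨2 | 0⟩, ⟨2 | 1⟩, ⟨2 | 1⟩, ⟨2 | 1⟩, ⟨2 | 1 1⟩, ⟨2 | 1 1⟩, ⟨2 | 1 2⟩, ⟨2 | 1 2⟩, ⟨3 | 1⟩]


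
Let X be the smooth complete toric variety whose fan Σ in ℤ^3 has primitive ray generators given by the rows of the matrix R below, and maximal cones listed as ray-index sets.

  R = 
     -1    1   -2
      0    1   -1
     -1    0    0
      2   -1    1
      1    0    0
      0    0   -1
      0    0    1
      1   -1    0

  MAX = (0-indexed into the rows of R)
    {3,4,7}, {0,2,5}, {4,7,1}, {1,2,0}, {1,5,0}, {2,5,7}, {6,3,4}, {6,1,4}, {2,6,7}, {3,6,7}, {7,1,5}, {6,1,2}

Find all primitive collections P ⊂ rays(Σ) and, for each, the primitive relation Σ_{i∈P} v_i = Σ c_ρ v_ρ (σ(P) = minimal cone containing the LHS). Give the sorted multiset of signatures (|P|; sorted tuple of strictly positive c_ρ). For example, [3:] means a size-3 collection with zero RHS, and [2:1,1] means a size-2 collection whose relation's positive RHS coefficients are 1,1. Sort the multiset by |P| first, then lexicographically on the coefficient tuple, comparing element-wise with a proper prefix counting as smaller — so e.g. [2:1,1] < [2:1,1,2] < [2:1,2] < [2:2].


Minimal non-faces — 14 found among 8 rays, 12 max cones:

  {2,4}:  v_{2} + v_{4} = 0  →  sig = [2:]
  {5,6}:  v_{5} + v_{6} = 0  →  sig = [2:]
  {0,3}:  v_{0} + v_{3} = v_{1} + v_{7}  →  sig = [2:1,1]
  {0,4}:  v_{0} + v_{4} = v_{1} + v_{5}  →  sig = [2:1,1]
  {0,6}:  v_{0} + v_{6} = v_{1} + v_{2}  →  sig = [2:1,1]
  {2,3}:  v_{2} + v_{3} = v_{6} + v_{7}  →  sig = [2:1,1]
  {3,5}:  v_{3} + v_{5} = v_{4} + v_{7}  →  sig = [2:1,1]
  {4,5}:  v_{4} + v_{5} = v_{1} + v_{7}  →  sig = [2:1,1]
  {0,7}:  v_{0} + v_{7} = 2·v_{5}  →  sig = [2:2]
  {1,3}:  v_{1} + v_{3} = 2·v_{4}  →  sig = [2:2]
  {1,2,5}:  v_{1} + v_{2} + v_{5} = v_{0}  →  sig = [3:1]
  {1,2,7}:  v_{1} + v_{2} + v_{7} = v_{5}  →  sig = [3:1]
  {1,6,7}:  v_{1} + v_{6} + v_{7} = v_{4}  →  sig = [3:1]
  {4,6,7}:  v_{4} + v_{6} + v_{7} = v_{3}  →  sig = [3:1]

Signatures (|P|; sorted positive RHS coefficients), sorted:
{ [2:] ×2,  [2:1,1] ×6,  [2:2] ×2,  [3:1] ×4 }


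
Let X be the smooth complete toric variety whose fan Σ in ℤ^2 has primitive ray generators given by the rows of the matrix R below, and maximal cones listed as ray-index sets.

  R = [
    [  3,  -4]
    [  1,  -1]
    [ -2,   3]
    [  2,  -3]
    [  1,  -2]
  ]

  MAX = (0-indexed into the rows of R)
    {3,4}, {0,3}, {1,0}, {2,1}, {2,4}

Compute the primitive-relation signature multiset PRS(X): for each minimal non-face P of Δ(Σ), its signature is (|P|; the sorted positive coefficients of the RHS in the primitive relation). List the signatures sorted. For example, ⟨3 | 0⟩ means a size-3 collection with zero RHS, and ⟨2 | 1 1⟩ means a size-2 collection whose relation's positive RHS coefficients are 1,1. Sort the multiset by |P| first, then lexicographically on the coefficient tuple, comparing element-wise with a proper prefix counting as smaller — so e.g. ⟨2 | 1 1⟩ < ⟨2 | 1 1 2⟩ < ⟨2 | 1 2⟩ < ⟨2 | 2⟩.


The 5 primitive collections of Σ (r=5, n=2):

  P={2,3}:  v_{2} + v_{3} = 0  ⇒ sig = ⟨2 | 0⟩
  P={0,2}:  v_{0} + v_{2} = v_{1}  ⇒ sig = ⟨2 | 1⟩
  P={1,3}:  v_{1} + v_{3} = v_{0}  ⇒ sig = ⟨2 | 1⟩
  P={1,4}:  v_{1} + v_{4} = v_{3}  ⇒ sig = ⟨2 | 1⟩
  P={0,4}:  v_{0} + v_{4} = 2·v_{3}  ⇒ sig = ⟨2 | 2⟩

Sorted signature multiset PRS(X):
    ⟨2 | 0⟩
    ⟨2 | 1⟩
    ⟨2 | 1⟩
    ⟨2 | 1⟩
    ⟨2 | 2⟩


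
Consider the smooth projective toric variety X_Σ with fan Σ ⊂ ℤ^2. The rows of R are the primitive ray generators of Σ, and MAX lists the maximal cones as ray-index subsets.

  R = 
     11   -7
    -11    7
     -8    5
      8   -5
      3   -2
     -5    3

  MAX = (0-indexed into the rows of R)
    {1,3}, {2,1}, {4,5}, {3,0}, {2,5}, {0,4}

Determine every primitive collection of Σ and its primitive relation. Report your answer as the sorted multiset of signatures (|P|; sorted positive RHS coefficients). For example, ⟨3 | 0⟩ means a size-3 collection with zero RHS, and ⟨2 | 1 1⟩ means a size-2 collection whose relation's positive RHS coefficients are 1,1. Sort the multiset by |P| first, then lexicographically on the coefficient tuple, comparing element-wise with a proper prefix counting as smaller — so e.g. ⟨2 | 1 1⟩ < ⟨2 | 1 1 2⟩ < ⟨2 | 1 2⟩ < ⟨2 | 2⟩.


The 9 primitive collections of Σ (r=6, n=2):

  P={0,1}:  v_{0} + v_{1} = 0 — sig = ⟨2 | 0⟩
  P={2,3}:  v_{2} + v_{3} = 0 — sig = ⟨2 | 0⟩
  P={0,2}:  v_{0} + v_{2} = v_{4} — sig = ⟨2 | 1⟩
  P={1,4}:  v_{1} + v_{4} = v_{2} — sig = ⟨2 | 1⟩
  P={2,4}:  v_{2} + v_{4} = v_{5} — sig = ⟨2 | 1⟩
  P={3,4}:  v_{3} + v_{4} = v_{0} — sig = ⟨2 | 1⟩
  P={3,5}:  v_{3} + v_{5} = v_{4} — sig = ⟨2 | 1⟩
  P={0,5}:  v_{0} + v_{5} = 2·v_{4} — sig = ⟨2 | 2⟩
  P={1,5}:  v_{1} + v_{5} = 2·v_{2} — sig = ⟨2 | 2⟩

Signatures (|P|; sorted positive RHS coefficients), sorted:
[⟨2 | 0⟩, ⟨2 | 0⟩, ⟨2 | 1⟩, ⟨2 | 1⟩, ⟨2 | 1⟩, ⟨2 | 1⟩, ⟨2 | 1⟩, ⟨2 | 2⟩, ⟨2 | 2⟩]


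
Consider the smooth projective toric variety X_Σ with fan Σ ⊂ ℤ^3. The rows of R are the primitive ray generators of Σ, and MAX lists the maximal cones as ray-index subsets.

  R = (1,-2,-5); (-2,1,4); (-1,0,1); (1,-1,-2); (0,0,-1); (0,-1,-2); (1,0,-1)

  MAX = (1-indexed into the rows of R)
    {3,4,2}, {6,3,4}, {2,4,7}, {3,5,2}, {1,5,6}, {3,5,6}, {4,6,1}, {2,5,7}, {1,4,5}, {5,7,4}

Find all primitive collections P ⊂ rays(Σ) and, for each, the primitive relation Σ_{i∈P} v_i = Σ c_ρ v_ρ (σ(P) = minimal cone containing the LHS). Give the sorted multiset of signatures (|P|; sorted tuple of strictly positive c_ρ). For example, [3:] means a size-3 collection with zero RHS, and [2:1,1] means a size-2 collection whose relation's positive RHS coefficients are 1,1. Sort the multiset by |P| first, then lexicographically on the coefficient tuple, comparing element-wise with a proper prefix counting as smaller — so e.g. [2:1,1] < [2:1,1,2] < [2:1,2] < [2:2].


Minimal non-faces — 9 found among 7 rays, 10 max cones:

  P={3,7}:  v_{3} + v_{7} = 0  ⟹  sig = [2:]
  P={1,2}:  v_{1} + v_{2} = v_{3} + v_{6}  ⟹  sig = [2:1,1]
  P={6,7}:  v_{6} + v_{7} = v_{4} + v_{5}  ⟹  sig = [2:1,1]
  P={1,3}:  v_{1} + v_{3} = 2·v_{6}  ⟹  sig = [2:2]
  P={2,6}:  v_{2} + v_{6} = 2·v_{3}  ⟹  sig = [2:2]
  P={1,7}:  v_{1} + v_{7} = 2·v_{4} + 2·v_{5}  ⟹  sig = [2:2,2]
  P={2,4,5}:  v_{2} + v_{4} + v_{5} = v_{3}  ⟹  sig = [3:1]
  P={3,4,5}:  v_{3} + v_{4} + v_{5} = v_{6}  ⟹  sig = [3:1]
  P={4,5,6}:  v_{4} + v_{5} + v_{6} = v_{1}  ⟹  sig = [3:1]

Hence PRS(X_Σ) =
    |P|=2: 6 collections, coeffs (), (1,1), (1,1), (2), (2), (2,2)
    |P|=3: 3 collections, coeffs (1), (1), (1)


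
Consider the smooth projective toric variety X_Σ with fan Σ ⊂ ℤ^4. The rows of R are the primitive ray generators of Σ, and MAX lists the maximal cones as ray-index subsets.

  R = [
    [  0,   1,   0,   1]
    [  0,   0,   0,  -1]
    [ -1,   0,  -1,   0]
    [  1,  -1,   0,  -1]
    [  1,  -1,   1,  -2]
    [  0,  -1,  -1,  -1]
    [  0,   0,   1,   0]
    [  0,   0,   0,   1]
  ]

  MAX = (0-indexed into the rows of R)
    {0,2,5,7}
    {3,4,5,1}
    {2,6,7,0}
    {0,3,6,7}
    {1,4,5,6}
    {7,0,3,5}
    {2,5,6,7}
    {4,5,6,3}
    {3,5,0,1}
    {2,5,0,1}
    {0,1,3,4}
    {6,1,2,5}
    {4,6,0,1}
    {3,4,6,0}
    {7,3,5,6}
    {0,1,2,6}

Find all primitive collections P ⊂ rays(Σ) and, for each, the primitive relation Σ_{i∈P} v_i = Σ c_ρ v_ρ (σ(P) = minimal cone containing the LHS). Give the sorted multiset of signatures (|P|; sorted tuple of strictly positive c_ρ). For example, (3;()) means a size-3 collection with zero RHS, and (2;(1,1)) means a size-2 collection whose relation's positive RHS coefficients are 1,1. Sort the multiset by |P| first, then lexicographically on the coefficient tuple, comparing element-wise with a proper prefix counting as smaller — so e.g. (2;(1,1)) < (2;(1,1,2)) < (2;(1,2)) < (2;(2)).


Primitive collections (7):

  P = {1,7}:  v_{1} + v_{7} = 0  ⟹  sig = (2;())
  P = {2,3}:  v_{2} + v_{3} = v_{5}  ⟹  sig = (2;(1))
  P = {4,7}:  v_{4} + v_{7} = v_{3} + v_{6}  ⟹  sig = (2;(1,1))
  P = {2,4}:  v_{2} + v_{4} = v_{1} + v_{5} + v_{6}  ⟹  sig = (2;(1,1,1))
  P = {0,5,6}:  v_{0} + v_{5} + v_{6} = 0  ⟹  sig = (3;())
  P = {1,3,6}:  v_{1} + v_{3} + v_{6} = v_{4}  ⟹  sig = (3;(1))
  P = {0,4,5}:  v_{0} + v_{4} + v_{5} = v_{1} + v_{3}  ⟹  sig = (3;(1,1))

Sorted signature multiset PRS(X):
{ (2;()),  (2;(1)),  (2;(1,1)),  (2;(1,1,1)),  (3;()),  (3;(1)),  (3;(1,1)) }


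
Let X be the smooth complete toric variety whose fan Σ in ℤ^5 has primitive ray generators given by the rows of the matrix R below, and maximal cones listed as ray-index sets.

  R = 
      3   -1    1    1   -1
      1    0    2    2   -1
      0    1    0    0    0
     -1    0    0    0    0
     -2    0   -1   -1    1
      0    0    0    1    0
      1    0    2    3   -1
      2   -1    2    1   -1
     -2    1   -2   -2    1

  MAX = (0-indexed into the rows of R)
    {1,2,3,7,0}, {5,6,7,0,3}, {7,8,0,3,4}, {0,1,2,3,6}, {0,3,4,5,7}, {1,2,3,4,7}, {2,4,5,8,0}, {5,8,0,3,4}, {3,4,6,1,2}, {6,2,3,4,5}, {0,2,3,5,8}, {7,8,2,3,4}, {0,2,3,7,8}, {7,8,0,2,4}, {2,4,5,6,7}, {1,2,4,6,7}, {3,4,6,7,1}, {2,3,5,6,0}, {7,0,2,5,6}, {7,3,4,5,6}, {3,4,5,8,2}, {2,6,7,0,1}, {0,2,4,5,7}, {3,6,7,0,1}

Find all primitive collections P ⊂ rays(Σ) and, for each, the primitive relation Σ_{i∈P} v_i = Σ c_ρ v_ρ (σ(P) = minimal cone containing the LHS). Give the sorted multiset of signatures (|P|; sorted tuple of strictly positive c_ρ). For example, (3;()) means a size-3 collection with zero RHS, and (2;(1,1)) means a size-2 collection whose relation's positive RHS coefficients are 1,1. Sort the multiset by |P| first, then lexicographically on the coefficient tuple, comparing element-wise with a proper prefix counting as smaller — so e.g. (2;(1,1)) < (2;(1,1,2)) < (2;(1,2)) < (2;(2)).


Primitive collections (9):

  P={1,5}:  v_{1} + v_{5} = v_{6} ; sig = (2;(1))
  P={1,8}:  v_{1} + v_{8} = v_{2} + v_{3} ; sig = (2;(1,1))
  P={6,8}:  v_{6} + v_{8} = v_{2} + v_{3} + v_{5} ; sig = (2;(1,1,1))
  P={5,7,8}:  v_{5} + v_{7} + v_{8} = 0 ; sig = (3;())
  P={0,1,4}:  v_{0} + v_{1} + v_{4} = v_{5} + v_{7} ; sig = (3;(1,1))
  P={0,4,6}:  v_{0} + v_{4} + v_{6} = 2·v_{5} + v_{7} ; sig = (3;(1,2))
  P={0,2,3,4}:  v_{0} + v_{2} + v_{3} + v_{4} = 0 ; sig = (4;())
  P={2,3,5,7}:  v_{2} + v_{3} + v_{5} + v_{7} = v_{1} ; sig = (4;(1))
  P={2,3,6,7}:  v_{2} + v_{3} + v_{6} + v_{7} = 2·v_{1} ; sig = (4;(2))

Signatures (|P|; sorted positive RHS coefficients), sorted:
    |P|=2: 3 collections, coeffs (1), (1,1), (1,1,1)
    |P|=3: 3 collections, coeffs (), (1,1), (1,2)
    |P|=4: 3 collections, coeffs (), (1), (2)


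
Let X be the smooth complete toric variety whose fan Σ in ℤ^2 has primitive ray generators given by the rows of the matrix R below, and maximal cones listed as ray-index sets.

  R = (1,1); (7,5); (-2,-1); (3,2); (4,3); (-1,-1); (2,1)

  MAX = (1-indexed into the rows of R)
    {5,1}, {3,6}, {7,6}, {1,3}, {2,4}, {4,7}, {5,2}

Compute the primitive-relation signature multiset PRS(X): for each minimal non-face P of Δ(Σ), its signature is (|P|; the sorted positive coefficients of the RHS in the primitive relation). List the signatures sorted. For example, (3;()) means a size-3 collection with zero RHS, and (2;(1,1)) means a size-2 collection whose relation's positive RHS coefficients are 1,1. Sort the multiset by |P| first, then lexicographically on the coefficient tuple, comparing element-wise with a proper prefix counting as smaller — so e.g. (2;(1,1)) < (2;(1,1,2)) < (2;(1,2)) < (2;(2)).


Δ(Σ) — 7 vertices, 14 min non-faces:

  {1,6}:  v_{1} + v_{6} = 0  so sig = (2;())
  {3,7}:  v_{3} + v_{7} = 0  so sig = (2;())
  {1,4}:  v_{1} + v_{4} = v_{5}  so sig = (2;(1))
  {1,7}:  v_{1} + v_{7} = v_{4}  so sig = (2;(1))
  {3,4}:  v_{3} + v_{4} = v_{1}  so sig = (2;(1))
  {4,5}:  v_{4} + v_{5} = v_{2}  so sig = (2;(1))
  {4,6}:  v_{4} + v_{6} = v_{7}  so sig = (2;(1))
  {5,6}:  v_{5} + v_{6} = v_{4}  so sig = (2;(1))
  {2,3}:  v_{2} + v_{3} = v_{1} + v_{5}  so sig = (2;(1,1))
  {1,2}:  v_{1} + v_{2} = 2·v_{5}  so sig = (2;(2))
  {2,6}:  v_{2} + v_{6} = 2·v_{4}  so sig = (2;(2))
  {3,5}:  v_{3} + v_{5} = 2·v_{1}  so sig = (2;(2))
  {5,7}:  v_{5} + v_{7} = 2·v_{4}  so sig = (2;(2))
  {2,7}:  v_{2} + v_{7} = 3·v_{4}  so sig = (2;(3))

Signatures (|P|; sorted positive RHS coefficients), sorted:
[(2;()), (2;()), (2;(1)), (2;(1)), (2;(1)), (2;(1)), (2;(1)), (2;(1)), (2;(1,1)), (2;(2)), (2;(2)), (2;(2)), (2;(2)), (2;(3))]


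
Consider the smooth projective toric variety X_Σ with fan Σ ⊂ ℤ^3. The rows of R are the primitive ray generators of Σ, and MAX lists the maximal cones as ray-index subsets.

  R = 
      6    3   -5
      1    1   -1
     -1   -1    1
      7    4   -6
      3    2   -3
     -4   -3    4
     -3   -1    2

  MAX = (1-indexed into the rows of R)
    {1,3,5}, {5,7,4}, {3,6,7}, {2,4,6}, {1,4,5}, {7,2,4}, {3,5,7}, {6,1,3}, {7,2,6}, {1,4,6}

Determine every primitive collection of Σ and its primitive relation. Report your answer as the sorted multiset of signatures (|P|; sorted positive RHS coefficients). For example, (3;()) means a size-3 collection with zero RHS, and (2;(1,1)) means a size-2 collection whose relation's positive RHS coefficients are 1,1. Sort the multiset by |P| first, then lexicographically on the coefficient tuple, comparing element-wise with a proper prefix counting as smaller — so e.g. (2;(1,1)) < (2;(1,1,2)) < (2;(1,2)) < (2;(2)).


Primitive collections (7):

  • {2,3}:  v_{2} + v_{3} = 0  →  sig = (2;())
  • {1,2}:  v_{1} + v_{2} = v_{4}  →  sig = (2;(1))
  • {1,7}:  v_{1} + v_{7} = v_{5}  →  sig = (2;(1))
  • {3,4}:  v_{3} + v_{4} = v_{1}  →  sig = (2;(1))
  • {5,6}:  v_{5} + v_{6} = v_{3}  →  sig = (2;(1))
  • {2,5}:  v_{2} + v_{5} = v_{4} + v_{7}  →  sig = (2;(1,1))
  • {4,6,7}:  v_{4} + v_{6} + v_{7} = 0  →  sig = (3;())

Signatures (|P|; sorted positive RHS coefficients), sorted:
[(2;()), (2;(1)), (2;(1)), (2;(1)), (2;(1)), (2;(1,1)), (3;())]


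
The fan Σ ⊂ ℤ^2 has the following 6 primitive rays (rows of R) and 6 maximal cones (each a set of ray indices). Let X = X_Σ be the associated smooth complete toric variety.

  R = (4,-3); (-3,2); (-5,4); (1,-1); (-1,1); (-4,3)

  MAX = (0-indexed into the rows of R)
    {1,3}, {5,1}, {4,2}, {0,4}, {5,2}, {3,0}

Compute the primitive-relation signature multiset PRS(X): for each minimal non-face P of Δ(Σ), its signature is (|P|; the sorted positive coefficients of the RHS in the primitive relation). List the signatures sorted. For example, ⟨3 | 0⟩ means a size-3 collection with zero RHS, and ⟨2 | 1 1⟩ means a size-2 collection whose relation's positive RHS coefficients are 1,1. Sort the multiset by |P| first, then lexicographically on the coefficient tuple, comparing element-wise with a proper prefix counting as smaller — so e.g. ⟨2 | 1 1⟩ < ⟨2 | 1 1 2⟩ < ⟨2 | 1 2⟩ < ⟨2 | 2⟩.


Minimal non-faces — 9 found among 6 rays, 6 max cones:

  {0,5}:  v_{0} + v_{5} = 0 ; sig = ⟨2 | 0⟩
  {3,4}:  v_{3} + v_{4} = 0 ; sig = ⟨2 | 0⟩
  {0,1}:  v_{0} + v_{1} = v_{3} ; sig = ⟨2 | 1⟩
  {0,2}:  v_{0} + v_{2} = v_{4} ; sig = ⟨2 | 1⟩
  {1,4}:  v_{1} + v_{4} = v_{5} ; sig = ⟨2 | 1⟩
  {2,3}:  v_{2} + v_{3} = v_{5} ; sig = ⟨2 | 1⟩
  {3,5}:  v_{3} + v_{5} = v_{1} ; sig = ⟨2 | 1⟩
  {4,5}:  v_{4} + v_{5} = v_{2} ; sig = ⟨2 | 1⟩
  {1,2}:  v_{1} + v_{2} = 2·v_{5} ; sig = ⟨2 | 2⟩

Hence PRS(X_Σ) =
{ ⟨2 | 0⟩ ×2,  ⟨2 | 1⟩ ×6,  ⟨2 | 2⟩ }


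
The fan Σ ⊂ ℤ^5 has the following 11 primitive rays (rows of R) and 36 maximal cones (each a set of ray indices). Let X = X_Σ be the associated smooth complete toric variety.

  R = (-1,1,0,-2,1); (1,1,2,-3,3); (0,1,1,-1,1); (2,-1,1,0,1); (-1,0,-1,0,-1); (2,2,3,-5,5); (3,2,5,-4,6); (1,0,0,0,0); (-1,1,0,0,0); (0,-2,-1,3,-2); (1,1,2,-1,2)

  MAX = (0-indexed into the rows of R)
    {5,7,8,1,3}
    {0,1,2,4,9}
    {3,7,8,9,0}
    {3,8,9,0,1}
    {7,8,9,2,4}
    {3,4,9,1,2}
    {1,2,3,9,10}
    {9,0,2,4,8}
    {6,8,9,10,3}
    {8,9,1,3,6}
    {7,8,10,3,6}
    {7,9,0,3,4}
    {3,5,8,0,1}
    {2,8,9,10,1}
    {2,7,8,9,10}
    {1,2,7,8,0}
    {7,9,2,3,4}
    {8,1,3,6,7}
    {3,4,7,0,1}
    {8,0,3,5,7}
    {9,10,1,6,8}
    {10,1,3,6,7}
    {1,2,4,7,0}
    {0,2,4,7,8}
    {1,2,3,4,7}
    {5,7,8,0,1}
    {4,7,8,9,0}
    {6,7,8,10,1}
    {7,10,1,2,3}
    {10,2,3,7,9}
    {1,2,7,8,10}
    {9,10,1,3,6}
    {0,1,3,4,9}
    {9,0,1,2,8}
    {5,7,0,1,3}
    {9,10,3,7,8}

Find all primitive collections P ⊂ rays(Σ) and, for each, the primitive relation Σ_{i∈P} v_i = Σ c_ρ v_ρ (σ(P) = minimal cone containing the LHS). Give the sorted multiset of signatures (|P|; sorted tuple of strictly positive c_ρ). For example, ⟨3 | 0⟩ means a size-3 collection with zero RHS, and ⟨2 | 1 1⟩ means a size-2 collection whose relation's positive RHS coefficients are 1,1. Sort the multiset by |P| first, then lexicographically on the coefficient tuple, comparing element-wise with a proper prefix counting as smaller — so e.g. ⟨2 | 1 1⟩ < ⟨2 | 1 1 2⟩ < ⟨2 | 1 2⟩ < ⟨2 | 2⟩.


|primitive collections| = 19. Relations:

  P={4,10}:  v_{4} + v_{10} = v_{2} ; sig = ⟨2 | 1⟩
  P={0,10}:  v_{0} + v_{10} = v_{1} + v_{8} ; sig = ⟨2 | 1 1⟩
  P={4,6}:  v_{4} + v_{6} = v_{1} + v_{10} ; sig = ⟨2 | 1 1⟩
  P={4,5}:  v_{4} + v_{5} = v_{0} + v_{1} + v_{7} ; sig = ⟨2 | 1 1 1⟩
  P={2,5}:  v_{2} + v_{5} = 2·v_{1} + v_{7} + v_{8} ; sig = ⟨2 | 1 1 2⟩
  P={5,9}:  v_{5} + v_{9} = v_{0} + 2·v_{3} + v_{8} ; sig = ⟨2 | 1 1 2⟩
  P={5,10}:  v_{5} + v_{10} = 2·v_{1} + v_{3} + v_{7} + 2·v_{8} ; sig = ⟨2 | 1 1 2 2⟩
  P={2,6}:  v_{2} + v_{6} = v_{1} + 2·v_{10} ; sig = ⟨2 | 1 2⟩
  P={0,6}:  v_{0} + v_{6} = 2·v_{1} + v_{3} + 2·v_{8} ; sig = ⟨2 | 1 2 2⟩
  P={5,6}:  v_{5} + v_{6} = 3·v_{1} + 2·v_{3} + v_{7} + 3·v_{8} ; sig = ⟨2 | 1 2 3 3⟩
  P={3,4,8}:  v_{3} + v_{4} + v_{8} = 0 ; sig = ⟨3 | 0⟩
  P={0,2,3}:  v_{0} + v_{2} + v_{3} = v_{1} ; sig = ⟨3 | 1⟩
  P={1,7,9}:  v_{1} + v_{7} + v_{9} = v_{3} ; sig = ⟨3 | 1⟩
  P={2,3,8}:  v_{2} + v_{3} + v_{8} = v_{10} ; sig = ⟨3 | 1⟩
  P={1,4,8}:  v_{1} + v_{4} + v_{8} = v_{0} + v_{2} ; sig = ⟨3 | 1 1⟩
  P={6,7,9}:  v_{6} + v_{7} + v_{9} = 2·v_{3} + v_{8} + v_{10} ; sig = ⟨3 | 1 1 2⟩
  P={0,2,7,9}:  v_{0} + v_{2} + v_{7} + v_{9} = 0 ; sig = ⟨4 | 0⟩
  P={1,3,8,10}:  v_{1} + v_{3} + v_{8} + v_{10} = v_{6} ; sig = ⟨4 | 1⟩
  P={0,1,3,7,8}:  v_{0} + v_{1} + v_{3} + v_{7} + v_{8} = v_{5} ; sig = ⟨5 | 1⟩

Signatures (|P|; sorted positive RHS coefficients), sorted:
    ⟨2 | 1⟩
    ⟨2 | 1 1⟩
    ⟨2 | 1 1⟩
    ⟨2 | 1 1 1⟩
    ⟨2 | 1 1 2⟩
    ⟨2 | 1 1 2⟩
    ⟨2 | 1 1 2 2⟩
    ⟨2 | 1 2⟩
    ⟨2 | 1 2 2⟩
    ⟨2 | 1 2 3 3⟩
    ⟨3 | 0⟩
    ⟨3 | 1⟩
    ⟨3 | 1⟩
    ⟨3 | 1⟩
    ⟨3 | 1 1⟩
    ⟨3 | 1 1 2⟩
    ⟨4 | 0⟩
    ⟨4 | 1⟩
    ⟨5 | 1⟩


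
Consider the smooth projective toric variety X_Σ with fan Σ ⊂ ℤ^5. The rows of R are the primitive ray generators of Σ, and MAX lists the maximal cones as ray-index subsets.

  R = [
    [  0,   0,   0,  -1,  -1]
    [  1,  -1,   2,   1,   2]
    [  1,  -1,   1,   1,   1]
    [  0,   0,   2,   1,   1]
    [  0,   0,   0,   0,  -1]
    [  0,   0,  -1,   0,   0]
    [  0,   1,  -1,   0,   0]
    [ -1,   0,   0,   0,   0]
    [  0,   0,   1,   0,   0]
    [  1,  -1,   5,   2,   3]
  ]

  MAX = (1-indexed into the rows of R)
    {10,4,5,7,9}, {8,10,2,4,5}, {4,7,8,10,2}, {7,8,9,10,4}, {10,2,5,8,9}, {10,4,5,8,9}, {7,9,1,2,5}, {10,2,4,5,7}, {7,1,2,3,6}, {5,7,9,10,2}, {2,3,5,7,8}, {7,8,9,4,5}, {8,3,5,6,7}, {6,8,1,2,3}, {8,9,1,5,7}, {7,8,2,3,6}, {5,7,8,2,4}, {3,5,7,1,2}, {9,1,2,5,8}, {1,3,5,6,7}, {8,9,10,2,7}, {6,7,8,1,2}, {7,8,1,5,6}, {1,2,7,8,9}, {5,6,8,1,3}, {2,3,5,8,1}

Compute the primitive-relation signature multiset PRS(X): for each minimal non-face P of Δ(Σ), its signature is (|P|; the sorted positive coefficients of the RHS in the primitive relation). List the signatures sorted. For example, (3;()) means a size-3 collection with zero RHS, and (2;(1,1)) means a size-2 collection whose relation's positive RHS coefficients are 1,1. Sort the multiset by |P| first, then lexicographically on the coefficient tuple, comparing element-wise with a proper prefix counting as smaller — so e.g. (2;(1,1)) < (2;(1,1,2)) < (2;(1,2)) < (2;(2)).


Primitive collections (14):

  P={6,9}:  v_{6} + v_{9} = 0  so sig = (2;())
  P={3,9}:  v_{3} + v_{9} = v_{2} + v_{5}  so sig = (2;(1,1))
  P={6,10}:  v_{6} + v_{10} = v_{2} + v_{4}  so sig = (2;(1,1))
  P={4,6}:  v_{4} + v_{6} = v_{2} + v_{5} + v_{7} + v_{8}  so sig = (2;(1,1,1,1))
  P={3,10}:  v_{3} + v_{10} = 2·v_{2} + v_{4} + v_{5}  so sig = (2;(1,1,2))
  P={3,4}:  v_{3} + v_{4} = 2·v_{2} + 2·v_{5} + v_{7} + v_{8}  so sig = (2;(1,1,2,2))
  P={1,10}:  v_{1} + v_{10} = v_{2} + 3·v_{9}  so sig = (2;(1,3))
  P={1,4}:  v_{1} + v_{4} = 2·v_{9}  so sig = (2;(2))
  P={2,4,9}:  v_{2} + v_{4} + v_{9} = v_{10}  so sig = (3;(1))
  P={2,5,6}:  v_{2} + v_{5} + v_{6} = v_{3}  so sig = (3;(1))
  P={1,3,7,8}:  v_{1} + v_{3} + v_{7} + v_{8} = 0  so sig = (4;())
  P={5,7,8,10}:  v_{5} + v_{7} + v_{8} + v_{10} = 2·v_{4}  so sig = (4;(2))
  P={1,2,5,7,8}:  v_{1} + v_{2} + v_{5} + v_{7} + v_{8} = v_{9}  so sig = (5;(1))
  P={2,5,7,8,9}:  v_{2} + v_{5} + v_{7} + v_{8} + v_{9} = v_{4}  so sig = (5;(1))

Sorted signature multiset PRS(X):
[(2;()), (2;(1,1)), (2;(1,1)), (2;(1,1,1,1)), (2;(1,1,2)), (2;(1,1,2,2)), (2;(1,3)), (2;(2)), (3;(1)), (3;(1)), (4;()), (4;(2)), (5;(1)), (5;(1))]


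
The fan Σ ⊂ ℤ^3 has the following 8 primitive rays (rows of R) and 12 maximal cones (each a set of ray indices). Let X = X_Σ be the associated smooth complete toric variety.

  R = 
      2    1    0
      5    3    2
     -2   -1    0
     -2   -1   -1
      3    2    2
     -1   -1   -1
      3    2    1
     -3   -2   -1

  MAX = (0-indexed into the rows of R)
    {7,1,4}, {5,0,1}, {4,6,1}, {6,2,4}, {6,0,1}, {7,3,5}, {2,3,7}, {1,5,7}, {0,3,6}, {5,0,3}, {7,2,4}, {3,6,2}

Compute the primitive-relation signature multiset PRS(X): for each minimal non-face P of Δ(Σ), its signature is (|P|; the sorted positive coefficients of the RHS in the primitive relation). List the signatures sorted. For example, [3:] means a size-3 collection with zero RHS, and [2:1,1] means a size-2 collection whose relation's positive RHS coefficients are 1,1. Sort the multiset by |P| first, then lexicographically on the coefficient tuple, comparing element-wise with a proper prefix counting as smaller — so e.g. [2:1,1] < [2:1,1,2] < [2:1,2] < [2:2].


The 10 primitive collections of Σ (r=8, n=3):

  {0,2}:  v_{0} + v_{2} = 0 — sig = [2:]
  {6,7}:  v_{6} + v_{7} = 0 — sig = [2:]
  {0,4}:  v_{0} + v_{4} = v_{1} — sig = [2:1]
  {0,7}:  v_{0} + v_{7} = v_{5} — sig = [2:1]
  {1,2}:  v_{1} + v_{2} = v_{4} — sig = [2:1]
  {1,3}:  v_{1} + v_{3} = v_{6} — sig = [2:1]
  {2,5}:  v_{2} + v_{5} = v_{7} — sig = [2:1]
  {5,6}:  v_{5} + v_{6} = v_{0} — sig = [2:1]
  {3,4}:  v_{3} + v_{4} = v_{2} + v_{6} — sig = [2:1,1]
  {4,5}:  v_{4} + v_{5} = v_{1} + v_{7} — sig = [2:1,1]

Hence PRS(X_Σ) =
{ [2:] ×2,  [2:1] ×6,  [2:1,1] ×2 }


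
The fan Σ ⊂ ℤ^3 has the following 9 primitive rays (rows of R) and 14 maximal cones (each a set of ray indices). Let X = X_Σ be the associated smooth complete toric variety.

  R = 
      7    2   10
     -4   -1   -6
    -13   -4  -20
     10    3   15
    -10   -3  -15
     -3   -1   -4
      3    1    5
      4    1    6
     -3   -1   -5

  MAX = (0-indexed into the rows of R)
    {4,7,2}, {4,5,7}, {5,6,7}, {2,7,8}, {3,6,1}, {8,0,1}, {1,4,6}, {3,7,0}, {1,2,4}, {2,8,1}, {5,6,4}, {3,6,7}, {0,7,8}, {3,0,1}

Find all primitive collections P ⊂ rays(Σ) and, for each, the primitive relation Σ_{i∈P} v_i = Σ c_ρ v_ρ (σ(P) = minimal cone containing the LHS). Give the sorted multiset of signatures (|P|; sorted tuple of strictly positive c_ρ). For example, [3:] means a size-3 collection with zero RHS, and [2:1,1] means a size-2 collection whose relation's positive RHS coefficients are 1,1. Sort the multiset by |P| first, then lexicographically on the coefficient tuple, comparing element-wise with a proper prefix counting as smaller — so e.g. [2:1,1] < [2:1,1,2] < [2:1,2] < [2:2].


Δ(Σ) — 9 vertices, 16 min non-faces:

  • {1,7}:  v_{1} + v_{7} = 0 ; sig = [2:]
  • {3,4}:  v_{3} + v_{4} = 0 ; sig = [2:]
  • {6,8}:  v_{6} + v_{8} = 0 ; sig = [2:]
  • {0,4}:  v_{0} + v_{4} = v_{8} ; sig = [2:1]
  • {0,5}:  v_{0} + v_{5} = v_{7} ; sig = [2:1]
  • {0,6}:  v_{0} + v_{6} = v_{3} ; sig = [2:1]
  • {2,3}:  v_{2} + v_{3} = v_{8} ; sig = [2:1]
  • {2,6}:  v_{2} + v_{6} = v_{4} ; sig = [2:1]
  • {3,8}:  v_{3} + v_{8} = v_{0} ; sig = [2:1]
  • {4,8}:  v_{4} + v_{8} = v_{2} ; sig = [2:1]
  • {1,5}:  v_{1} + v_{5} = v_{4} + v_{6} ; sig = [2:1,1]
  • {3,5}:  v_{3} + v_{5} = v_{6} + v_{7} ; sig = [2:1,1]
  • {5,8}:  v_{5} + v_{8} = v_{4} + v_{7} ; sig = [2:1,1]
  • {2,5}:  v_{2} + v_{5} = 2·v_{4} + v_{7} ; sig = [2:1,2]
  • {0,2}:  v_{0} + v_{2} = 2·v_{8} ; sig = [2:2]
  • {4,6,7}:  v_{4} + v_{6} + v_{7} = v_{5} ; sig = [3:1]

so the primitive-relation signature multiset is
    [2:]
    [2:]
    [2:]
    [2:1]
    [2:1]
    [2:1]
    [2:1]
    [2:1]
    [2:1]
    [2:1]
    [2:1,1]
    [2:1,1]
    [2:1,1]
    [2:1,2]
    [2:2]
    [3:1]


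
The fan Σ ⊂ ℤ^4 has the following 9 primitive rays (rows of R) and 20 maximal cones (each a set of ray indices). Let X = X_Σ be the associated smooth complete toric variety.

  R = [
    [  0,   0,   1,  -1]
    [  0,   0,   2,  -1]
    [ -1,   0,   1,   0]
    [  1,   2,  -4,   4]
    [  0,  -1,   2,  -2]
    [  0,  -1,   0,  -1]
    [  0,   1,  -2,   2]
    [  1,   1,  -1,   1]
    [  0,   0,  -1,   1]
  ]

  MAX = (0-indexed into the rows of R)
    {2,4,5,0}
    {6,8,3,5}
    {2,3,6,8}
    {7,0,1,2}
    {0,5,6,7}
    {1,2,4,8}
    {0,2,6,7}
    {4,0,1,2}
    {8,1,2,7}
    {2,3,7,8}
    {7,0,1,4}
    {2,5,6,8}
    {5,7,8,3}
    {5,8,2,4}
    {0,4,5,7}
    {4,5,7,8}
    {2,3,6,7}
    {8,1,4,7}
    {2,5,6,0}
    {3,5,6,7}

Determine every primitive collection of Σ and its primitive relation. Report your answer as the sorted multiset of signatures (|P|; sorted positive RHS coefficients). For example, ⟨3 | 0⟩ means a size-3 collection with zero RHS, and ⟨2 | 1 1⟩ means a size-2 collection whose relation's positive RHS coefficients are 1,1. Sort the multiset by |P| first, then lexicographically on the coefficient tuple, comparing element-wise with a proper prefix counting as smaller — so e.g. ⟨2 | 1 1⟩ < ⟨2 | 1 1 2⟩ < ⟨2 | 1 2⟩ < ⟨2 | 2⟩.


11 minimal non-faces of Δ(Σ) (on 9 rays):

  • {0,8}:  v_{0} + v_{8} = 0 — sig = ⟨2 | 0⟩
  • {4,6}:  v_{4} + v_{6} = 0 — sig = ⟨2 | 0⟩
  • {1,5}:  v_{1} + v_{5} = v_{4} — sig = ⟨2 | 1⟩
  • {0,3}:  v_{0} + v_{3} = v_{6} + v_{7} — sig = ⟨2 | 1 1⟩
  • {1,6}:  v_{1} + v_{6} = v_{2} + v_{7} — sig = ⟨2 | 1 1⟩
  • {3,4}:  v_{3} + v_{4} = v_{7} + v_{8} — sig = ⟨2 | 1 1⟩
  • {1,3}:  v_{1} + v_{3} = v_{2} + 2·v_{7} + v_{8} — sig = ⟨2 | 1 1 2⟩
  • {2,5,7}:  v_{2} + v_{5} + v_{7} = 0 — sig = ⟨3 | 0⟩
  • {2,4,7}:  v_{2} + v_{4} + v_{7} = v_{1} — sig = ⟨3 | 1⟩
  • {6,7,8}:  v_{6} + v_{7} + v_{8} = v_{3} — sig = ⟨3 | 1⟩
  • {2,3,5}:  v_{2} + v_{3} + v_{5} = v_{6} + v_{8} — sig = ⟨3 | 1 1⟩

Sorted signature multiset PRS(X):
{ ⟨2 | 0⟩ ×2,  ⟨2 | 1⟩,  ⟨2 | 1 1⟩ ×3,  ⟨2 | 1 1 2⟩,  ⟨3 | 0⟩,  ⟨3 | 1⟩ ×2,  ⟨3 | 1 1⟩ }


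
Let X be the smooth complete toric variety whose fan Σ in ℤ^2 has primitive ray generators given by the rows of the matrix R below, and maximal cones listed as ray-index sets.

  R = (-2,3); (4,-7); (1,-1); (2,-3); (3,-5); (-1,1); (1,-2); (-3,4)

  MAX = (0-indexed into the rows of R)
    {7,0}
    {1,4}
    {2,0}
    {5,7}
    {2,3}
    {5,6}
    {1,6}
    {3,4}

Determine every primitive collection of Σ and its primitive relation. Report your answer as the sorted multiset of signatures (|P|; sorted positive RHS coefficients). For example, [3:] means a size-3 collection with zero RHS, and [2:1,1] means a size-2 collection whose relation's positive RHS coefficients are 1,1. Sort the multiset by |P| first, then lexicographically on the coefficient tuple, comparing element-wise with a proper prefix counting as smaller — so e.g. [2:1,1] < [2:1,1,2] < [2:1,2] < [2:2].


Σ has 20 primitive collections:

  {0,3}:  v_{0} + v_{3} = 0  so sig = [2:]
  {2,5}:  v_{2} + v_{5} = 0  so sig = [2:]
  {0,4}:  v_{0} + v_{4} = v_{6}  so sig = [2:1]
  {0,5}:  v_{0} + v_{5} = v_{7}  so sig = [2:1]
  {0,6}:  v_{0} + v_{6} = v_{5}  so sig = [2:1]
  {2,6}:  v_{2} + v_{6} = v_{3}  so sig = [2:1]
  {2,7}:  v_{2} + v_{7} = v_{0}  so sig = [2:1]
  {3,5}:  v_{3} + v_{5} = v_{6}  so sig = [2:1]
  {3,6}:  v_{3} + v_{6} = v_{4}  so sig = [2:1]
  {3,7}:  v_{3} + v_{7} = v_{5}  so sig = [2:1]
  {4,6}:  v_{4} + v_{6} = v_{1}  so sig = [2:1]
  {1,2}:  v_{1} + v_{2} = v_{3} + v_{4}  so sig = [2:1,1]
  {4,7}:  v_{4} + v_{7} = v_{5} + v_{6}  so sig = [2:1,1]
  {1,7}:  v_{1} + v_{7} = v_{5} + 2·v_{6}  so sig = [2:1,2]
  {0,1}:  v_{0} + v_{1} = 2·v_{6}  so sig = [2:2]
  {1,3}:  v_{1} + v_{3} = 2·v_{4}  so sig = [2:2]
  {2,4}:  v_{2} + v_{4} = 2·v_{3}  so sig = [2:2]
  {4,5}:  v_{4} + v_{5} = 2·v_{6}  so sig = [2:2]
  {6,7}:  v_{6} + v_{7} = 2·v_{5}  so sig = [2:2]
  {1,5}:  v_{1} + v_{5} = 3·v_{6}  so sig = [2:3]

Hence PRS(X_Σ) =
    [2:]
    [2:]
    [2:1]
    [2:1]
    [2:1]
    [2:1]
    [2:1]
    [2:1]
    [2:1]
    [2:1]
    [2:1]
    [2:1,1]
    [2:1,1]
    [2:1,2]
    [2:2]
    [2:2]
    [2:2]
    [2:2]
    [2:2]
    [2:3]


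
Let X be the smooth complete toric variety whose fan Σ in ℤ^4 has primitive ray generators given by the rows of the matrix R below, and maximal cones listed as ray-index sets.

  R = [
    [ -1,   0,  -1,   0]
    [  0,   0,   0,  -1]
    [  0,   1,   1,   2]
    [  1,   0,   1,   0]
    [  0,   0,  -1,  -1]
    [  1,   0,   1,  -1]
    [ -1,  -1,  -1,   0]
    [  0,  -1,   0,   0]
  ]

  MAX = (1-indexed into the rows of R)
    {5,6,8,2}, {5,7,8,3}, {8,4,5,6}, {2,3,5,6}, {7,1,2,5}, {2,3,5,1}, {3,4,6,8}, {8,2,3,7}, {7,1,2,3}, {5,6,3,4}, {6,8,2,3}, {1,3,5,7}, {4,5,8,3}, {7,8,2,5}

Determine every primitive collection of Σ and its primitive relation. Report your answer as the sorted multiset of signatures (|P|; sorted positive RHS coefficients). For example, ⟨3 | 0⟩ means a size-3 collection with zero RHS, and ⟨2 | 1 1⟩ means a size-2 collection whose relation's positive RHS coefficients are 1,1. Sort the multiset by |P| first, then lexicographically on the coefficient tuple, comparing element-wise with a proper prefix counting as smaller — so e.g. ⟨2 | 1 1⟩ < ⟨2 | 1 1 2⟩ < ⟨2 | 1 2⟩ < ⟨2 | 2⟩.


|primitive collections| = 9. Relations:

  • {1,4}:  v_{1} + v_{4} = 0  →  sig = ⟨2 | 0⟩
  • {1,6}:  v_{1} + v_{6} = v_{2}  →  sig = ⟨2 | 1⟩
  • {1,8}:  v_{1} + v_{8} = v_{7}  →  sig = ⟨2 | 1⟩
  • {2,4}:  v_{2} + v_{4} = v_{6}  →  sig = ⟨2 | 1⟩
  • {4,7}:  v_{4} + v_{7} = v_{8}  →  sig = ⟨2 | 1⟩
  • {6,7}:  v_{6} + v_{7} = v_{2} + v_{8}  →  sig = ⟨2 | 1 1⟩
  • {2,3,5,8}:  v_{2} + v_{3} + v_{5} + v_{8} = 0  →  sig = ⟨4 | 0⟩
  • {2,3,5,7}:  v_{2} + v_{3} + v_{5} + v_{7} = v_{1}  →  sig = ⟨4 | 1⟩
  • {3,5,6,8}:  v_{3} + v_{5} + v_{6} + v_{8} = v_{4}  →  sig = ⟨4 | 1⟩

Hence PRS(X_Σ) =
    |P|=2: 6 collections, coeffs (), (1), (1), (1), (1), (1,1)
    |P|=4: 3 collections, coeffs (), (1), (1)
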